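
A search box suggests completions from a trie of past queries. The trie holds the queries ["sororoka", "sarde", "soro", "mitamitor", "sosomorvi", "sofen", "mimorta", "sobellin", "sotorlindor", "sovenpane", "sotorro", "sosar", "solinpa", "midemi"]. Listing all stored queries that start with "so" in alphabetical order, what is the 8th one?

Filter for "so…" and sort: "sobellin", "sofen", "solinpa", "soro", "sororoka", "sosar", "sosomorvi", "sotorlindor", "sotorro", "sovenpane"
The 8th is sotorlindor.

sotorlindor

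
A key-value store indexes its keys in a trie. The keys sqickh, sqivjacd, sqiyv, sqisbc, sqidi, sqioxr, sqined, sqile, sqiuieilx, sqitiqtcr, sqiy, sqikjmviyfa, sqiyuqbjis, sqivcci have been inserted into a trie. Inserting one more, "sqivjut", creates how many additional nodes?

"sqivj" is already a path in the trie; the remaining "ut" must be added.
Each of the 2 remaining characters creates one node.

2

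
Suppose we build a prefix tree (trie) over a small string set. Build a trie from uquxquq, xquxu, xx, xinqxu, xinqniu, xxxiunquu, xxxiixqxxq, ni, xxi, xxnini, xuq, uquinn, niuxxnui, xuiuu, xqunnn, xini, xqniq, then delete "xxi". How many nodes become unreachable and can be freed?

A node on "xxi"'s path can go only if nothing else ends at it or branches off below it.
The suffix "i" (1 node) is used only by "xxi"; the node for "xx" still has the child "x", so pruning stops there.
Nodes removed: 1

1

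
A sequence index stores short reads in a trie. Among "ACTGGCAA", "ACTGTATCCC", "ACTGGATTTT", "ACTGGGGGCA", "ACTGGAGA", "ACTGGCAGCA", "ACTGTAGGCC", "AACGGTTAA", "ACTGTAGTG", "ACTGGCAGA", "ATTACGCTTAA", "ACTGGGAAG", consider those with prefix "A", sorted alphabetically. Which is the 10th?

ACTGTAGTG

Words with prefix "A", in lexicographic order: "AACGGTTAA", "ACTGGAGA", "ACTGGATTTT", "ACTGGCAA", "ACTGGCAGA", "ACTGGCAGCA", "ACTGGGAAG", "ACTGGGGGCA", "ACTGTAGGCC", "ACTGTAGTG", "ACTGTATCCC", "ATTACGCTTAA"
The 10th is ACTGTAGTG.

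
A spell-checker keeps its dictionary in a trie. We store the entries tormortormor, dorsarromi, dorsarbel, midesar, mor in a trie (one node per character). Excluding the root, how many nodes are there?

34

Trie structure (* marks end of a word):
(root)
├─ d
│  └─ o
│     └─ r
│        └─ s
│           └─ a
│              └─ r
│                 ├─ b
│                 │  └─ e
│                 │     └─ l *
│                 └─ r
│                    └─ o
│                       └─ m
│                          └─ i *
├─ m
│  ├─ i
│  │  └─ d
│  │     └─ e
│  │        └─ s
│  │           └─ a
│  │              └─ r *
│  └─ o
│     └─ r *
└─ t
   └─ o
      └─ r
         └─ m
            └─ o
               └─ r
                  └─ t
                     └─ o
                        └─ r
                           └─ m
                              └─ o
                                 └─ r *
Counting every labelled node above: 34.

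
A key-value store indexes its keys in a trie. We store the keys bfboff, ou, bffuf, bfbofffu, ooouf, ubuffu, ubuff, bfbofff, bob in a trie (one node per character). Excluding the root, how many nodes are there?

25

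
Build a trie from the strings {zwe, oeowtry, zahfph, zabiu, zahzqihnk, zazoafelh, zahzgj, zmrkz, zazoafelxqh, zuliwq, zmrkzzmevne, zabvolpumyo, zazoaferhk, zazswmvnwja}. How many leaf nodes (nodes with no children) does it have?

13

A leaf is a node with no children — equivalently, the end of a word that is not a proper prefix of any other stored word.
Those words: "oeowtry", "zabiu", "zabvolpumyo", "zahfph", "zahzgj", "zahzqihnk", "zazoafelh", "zazoafelxqh", "zazoaferhk", "zazswmvnwja", "zmrkzzmevne", "zuliwq", "zwe"
Leaf count: 13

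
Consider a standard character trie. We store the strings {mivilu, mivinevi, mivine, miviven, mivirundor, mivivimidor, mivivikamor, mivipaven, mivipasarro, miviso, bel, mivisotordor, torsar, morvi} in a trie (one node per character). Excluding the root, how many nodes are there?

For each word, the new-node count is its length minus the longest prefix already in the trie:
  "mivilu" → 6 new (m, i, v, i, l, u)
  "mivinevi" → prefix "mivi" already present; 4 new (n, e, v, i)
  "mivine" → prefix "mivine" already present; 0 new (none)
  "miviven" → prefix "mivi" already present; 3 new (v, e, n)
  "mivirundor" → prefix "mivi" already present; 6 new (r, u, n, d, o, r)
  "mivivimidor" → prefix "miviv" already present; 6 new (i, m, i, d, o, r)
  "mivivikamor" → prefix "mivivi" already present; 5 new (k, a, m, o, r)
  "mivipaven" → prefix "mivi" already present; 5 new (p, a, v, e, n)
  "mivipasarro" → prefix "mivipa" already present; 5 new (s, a, r, r, o)
  "miviso" → prefix "mivi" already present; 2 new (s, o)
  "bel" → 3 new (b, e, l)
  "mivisotordor" → prefix "miviso" already present; 6 new (t, o, r, d, o, r)
  "torsar" → 6 new (t, o, r, s, a, r)
  "morvi" → prefix "m" already present; 4 new (o, r, v, i)
Total nodes = 6 + 4 + 0 + 3 + 6 + 6 + 5 + 5 + 5 + 2 + 3 + 6 + 6 + 4 = 61

61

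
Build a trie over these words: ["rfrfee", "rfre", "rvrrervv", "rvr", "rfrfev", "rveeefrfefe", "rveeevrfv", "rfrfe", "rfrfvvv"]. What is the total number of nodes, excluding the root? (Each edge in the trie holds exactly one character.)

31

Trace insertions, counting only characters that open a new branch:
  "rfrfee" → 6 new (r, f, r, f, e, e)
  "rfre" → prefix "rfr" already present; 1 new (e)
  "rvrrervv" → prefix "r" already present; 7 new (v, r, r, e, r, v, v)
  "rvr" → prefix "rvr" already present; 0 new (none)
  "rfrfev" → prefix "rfrfe" already present; 1 new (v)
  "rveeefrfefe" → prefix "rv" already present; 9 new (e, e, e, f, r, f, e, f, e)
  "rveeevrfv" → prefix "rveee" already present; 4 new (v, r, f, v)
  "rfrfe" → prefix "rfrfe" already present; 0 new (none)
  "rfrfvvv" → prefix "rfrf" already present; 3 new (v, v, v)
Total nodes = 6 + 1 + 7 + 0 + 1 + 9 + 4 + 0 + 3 = 31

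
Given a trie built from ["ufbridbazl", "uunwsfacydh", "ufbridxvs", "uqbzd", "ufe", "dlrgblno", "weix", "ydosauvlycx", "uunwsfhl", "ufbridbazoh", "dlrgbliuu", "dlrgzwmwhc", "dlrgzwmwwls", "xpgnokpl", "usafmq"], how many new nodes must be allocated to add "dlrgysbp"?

"dlrg" is already a path in the trie; the remaining "ysbp" must be added.
Each of the 4 remaining characters creates one node.

4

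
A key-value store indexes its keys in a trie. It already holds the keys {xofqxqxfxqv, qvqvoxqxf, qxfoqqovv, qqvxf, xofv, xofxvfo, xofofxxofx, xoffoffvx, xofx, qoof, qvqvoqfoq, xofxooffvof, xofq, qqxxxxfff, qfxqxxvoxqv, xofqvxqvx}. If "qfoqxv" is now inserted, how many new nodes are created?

"qf" is already a path in the trie; the remaining "oqxv" must be added.
Each of the 4 remaining characters creates one node.

4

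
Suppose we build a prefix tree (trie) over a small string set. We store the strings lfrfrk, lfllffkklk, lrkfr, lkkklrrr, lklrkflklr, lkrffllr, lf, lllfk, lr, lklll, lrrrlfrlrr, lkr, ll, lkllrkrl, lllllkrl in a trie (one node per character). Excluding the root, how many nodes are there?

62

Insert word by word; a character creates a node only if that edge doesn't already exist:
  "lfrfrk" → 6 new (l, f, r, f, r, k)
  "lfllffkklk" → prefix "lf" already present; 8 new (l, l, f, f, k, k, l, k)
  "lrkfr" → prefix "l" already present; 4 new (r, k, f, r)
  "lkkklrrr" → prefix "l" already present; 7 new (k, k, k, l, r, r, r)
  "lklrkflklr" → prefix "lk" already present; 8 new (l, r, k, f, l, k, l, r)
  "lkrffllr" → prefix "lk" already present; 6 new (r, f, f, l, l, r)
  "lf" → prefix "lf" already present; 0 new (none)
  "lllfk" → prefix "l" already present; 4 new (l, l, f, k)
  "lr" → prefix "lr" already present; 0 new (none)
  "lklll" → prefix "lkl" already present; 2 new (l, l)
  "lrrrlfrlrr" → prefix "lr" already present; 8 new (r, r, l, f, r, l, r, r)
  "lkr" → prefix "lkr" already present; 0 new (none)
  "ll" → prefix "ll" already present; 0 new (none)
  "lkllrkrl" → prefix "lkll" already present; 4 new (r, k, r, l)
  "lllllkrl" → prefix "lll" already present; 5 new (l, l, k, r, l)
Total nodes = 6 + 8 + 4 + 7 + 8 + 6 + 0 + 4 + 0 + 2 + 8 + 0 + 0 + 4 + 5 = 62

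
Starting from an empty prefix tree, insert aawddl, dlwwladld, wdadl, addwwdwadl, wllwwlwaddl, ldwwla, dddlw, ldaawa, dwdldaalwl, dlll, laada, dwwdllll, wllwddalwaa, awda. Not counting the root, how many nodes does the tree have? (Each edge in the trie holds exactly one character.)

84

Count nodes per top-level branch (shared prefixes stored once):
  'a'-branch (aawddl, addwwdwadl, awda): 18 nodes
  'd'-branch (dddlw, dlll, dlwwladld, dwdldaalwl, dwwdllll): 30 nodes
  'l'-branch (laada, ldaawa, ldwwla): 14 nodes
  'w'-branch (wdadl, wllwddalwaa, wllwwlwaddl): 22 nodes
Sum: 84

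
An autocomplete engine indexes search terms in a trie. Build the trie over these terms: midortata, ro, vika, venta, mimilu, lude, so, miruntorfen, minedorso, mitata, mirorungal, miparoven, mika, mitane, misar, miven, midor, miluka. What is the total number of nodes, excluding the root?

77

Count nodes per top-level branch (shared prefixes stored once):
  'l'-branch (lude): 4 nodes
  'm'-branch (midor, midortata, mika, miluka, mimilu, minedorso, miparoven, mirorungal, miruntorfen, misar, mitane, mitata, miven): 61 nodes
  'r'-branch (ro): 2 nodes
  's'-branch (so): 2 nodes
  'v'-branch (venta, vika): 8 nodes
Sum: 77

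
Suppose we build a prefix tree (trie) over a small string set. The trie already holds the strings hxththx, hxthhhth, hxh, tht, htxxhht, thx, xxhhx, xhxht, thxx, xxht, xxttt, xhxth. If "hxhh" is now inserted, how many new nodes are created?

Walking "hxhh" from the root, the first 3 characters ("hxh") follow existing edges; "h" is the first miss.
New nodes needed: |"hxhh"| − 3 = 4 − 3 = 1.

1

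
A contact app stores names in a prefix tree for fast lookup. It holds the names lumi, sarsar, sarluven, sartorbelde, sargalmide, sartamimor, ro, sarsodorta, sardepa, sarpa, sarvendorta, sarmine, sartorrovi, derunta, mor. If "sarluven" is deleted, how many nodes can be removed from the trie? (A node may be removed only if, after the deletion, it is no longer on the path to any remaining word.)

After clearing the end-marker at "sarluven", prune upward until reaching a node still needed by another word.
The suffix "luven" (5 nodes) is used only by "sarluven"; the node for "sar" still has the child "s", so pruning stops there.
Nodes removed: 5

5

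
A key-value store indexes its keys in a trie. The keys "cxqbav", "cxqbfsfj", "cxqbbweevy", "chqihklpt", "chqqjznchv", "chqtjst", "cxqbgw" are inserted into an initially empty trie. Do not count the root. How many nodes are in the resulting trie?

37

Count nodes per top-level branch (shared prefixes stored once):
  'c'-branch (chqihklpt, chqqjznchv, chqtjst, cxqbav, cxqbbweevy, cxqbfsfj, cxqbgw): 37 nodes
Sum: 37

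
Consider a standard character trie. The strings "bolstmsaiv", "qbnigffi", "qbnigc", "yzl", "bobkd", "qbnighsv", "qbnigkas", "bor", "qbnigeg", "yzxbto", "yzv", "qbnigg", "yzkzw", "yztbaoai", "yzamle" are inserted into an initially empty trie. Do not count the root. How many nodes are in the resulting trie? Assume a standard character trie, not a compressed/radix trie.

53

Count nodes per top-level branch (shared prefixes stored once):
  'b'-branch (bobkd, bolstmsaiv, bor): 14 nodes
  'q'-branch (qbnigc, qbnigeg, qbnigffi, qbnigg, qbnighsv, qbnigkas): 18 nodes
  'y'-branch (yzamle, yzkzw, yzl, yztbaoai, yzv, yzxbto): 21 nodes
Sum: 53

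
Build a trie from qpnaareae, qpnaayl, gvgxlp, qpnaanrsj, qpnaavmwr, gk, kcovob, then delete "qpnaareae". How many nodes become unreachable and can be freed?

4

After clearing the end-marker at "qpnaareae", prune upward until reaching a node still needed by another word.
The suffix "reae" (4 nodes) is used only by "qpnaareae"; the node for "qpnaa" still has the child "y", so pruning stops there.
Nodes removed: 4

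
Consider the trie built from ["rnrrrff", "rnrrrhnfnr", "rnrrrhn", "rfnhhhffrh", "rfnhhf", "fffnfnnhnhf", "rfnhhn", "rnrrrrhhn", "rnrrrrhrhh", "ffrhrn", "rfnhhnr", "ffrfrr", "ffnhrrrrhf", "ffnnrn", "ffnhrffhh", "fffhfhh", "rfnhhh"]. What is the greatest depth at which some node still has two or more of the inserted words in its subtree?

Look for the deepest trie node that still has at least two words in its subtree.
"rnrrrhn" and "rnrrrhnfnr" agree on "rnrrrhn" (7 characters) before diverging; nothing deeper is shared.
Longest shared-prefix length: 7

7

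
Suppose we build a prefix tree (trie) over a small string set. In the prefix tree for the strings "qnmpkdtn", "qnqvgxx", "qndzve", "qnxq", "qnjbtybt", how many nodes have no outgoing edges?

A leaf is a node with no children — equivalently, the end of a word that is not a proper prefix of any other stored word.
Those words: "qndzve", "qnjbtybt", "qnmpkdtn", "qnqvgxx", "qnxq"
Leaf count: 5

5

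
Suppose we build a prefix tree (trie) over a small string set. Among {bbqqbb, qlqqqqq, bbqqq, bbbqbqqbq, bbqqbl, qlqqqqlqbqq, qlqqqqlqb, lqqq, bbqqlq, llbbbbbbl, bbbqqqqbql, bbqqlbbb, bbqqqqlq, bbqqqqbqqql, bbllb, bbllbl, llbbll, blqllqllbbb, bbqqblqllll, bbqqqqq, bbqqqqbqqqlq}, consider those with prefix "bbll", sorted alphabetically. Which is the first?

DFS of the "bbll" subtree visits, in order: "bbllb", "bbllbl"
The 1st is bbllb.

bbllb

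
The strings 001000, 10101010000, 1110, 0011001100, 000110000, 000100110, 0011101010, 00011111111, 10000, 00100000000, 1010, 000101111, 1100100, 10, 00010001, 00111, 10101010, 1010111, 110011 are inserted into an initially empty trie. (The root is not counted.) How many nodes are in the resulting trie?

73

Trace insertions, counting only characters that open a new branch:
  "001000" → 6 new (0, 0, 1, 0, 0, 0)
  "10101010000" → 11 new (1, 0, 1, 0, 1, 0, 1, 0, 0, 0, 0)
  "1110" → prefix "1" already present; 3 new (1, 1, 0)
  "0011001100" → prefix "001" already present; 7 new (1, 0, 0, 1, 1, 0, 0)
  "000110000" → prefix "00" already present; 7 new (0, 1, 1, 0, 0, 0, 0)
  "000100110" → prefix "0001" already present; 5 new (0, 0, 1, 1, 0)
  "0011101010" → prefix "0011" already present; 6 new (1, 0, 1, 0, 1, 0)
  "00011111111" → prefix "00011" already present; 6 new (1, 1, 1, 1, 1, 1)
  "10000" → prefix "10" already present; 3 new (0, 0, 0)
  "00100000000" → prefix "001000" already present; 5 new (0, 0, 0, 0, 0)
  "1010" → prefix "1010" already present; 0 new (none)
  "000101111" → prefix "00010" already present; 4 new (1, 1, 1, 1)
  "1100100" → prefix "11" already present; 5 new (0, 0, 1, 0, 0)
  "10" → prefix "10" already present; 0 new (none)
  "00010001" → prefix "000100" already present; 2 new (0, 1)
  "00111" → prefix "00111" already present; 0 new (none)
  "10101010" → prefix "10101010" already present; 0 new (none)
  "1010111" → prefix "10101" already present; 2 new (1, 1)
  "110011" → prefix "11001" already present; 1 new (1)
Total nodes = 6 + 11 + 3 + 7 + 7 + 5 + 6 + 6 + 3 + 5 + 0 + 4 + 5 + 0 + 2 + 0 + 0 + 2 + 1 = 73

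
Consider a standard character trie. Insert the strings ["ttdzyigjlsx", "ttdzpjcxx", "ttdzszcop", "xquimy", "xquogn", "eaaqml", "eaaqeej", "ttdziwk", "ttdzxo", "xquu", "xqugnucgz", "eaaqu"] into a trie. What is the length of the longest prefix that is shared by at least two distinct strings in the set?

4

Look for the deepest trie node that still has at least two words in its subtree.
e.g. "eaaqeej" and "eaaqml" share the prefix "eaaq" of length 4; no pair shares a longer one.
Longest shared-prefix length: 4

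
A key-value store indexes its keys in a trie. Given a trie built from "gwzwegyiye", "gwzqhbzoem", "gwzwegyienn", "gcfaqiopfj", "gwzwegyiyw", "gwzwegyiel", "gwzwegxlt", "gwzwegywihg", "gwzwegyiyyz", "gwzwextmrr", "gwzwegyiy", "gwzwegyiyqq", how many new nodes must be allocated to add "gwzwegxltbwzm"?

Walking "gwzwegxltbwzm" from the root, the first 9 characters ("gwzwegxlt") follow existing edges; "b" is the first miss.
New nodes needed: |"gwzwegxltbwzm"| − 9 = 13 − 9 = 4.

4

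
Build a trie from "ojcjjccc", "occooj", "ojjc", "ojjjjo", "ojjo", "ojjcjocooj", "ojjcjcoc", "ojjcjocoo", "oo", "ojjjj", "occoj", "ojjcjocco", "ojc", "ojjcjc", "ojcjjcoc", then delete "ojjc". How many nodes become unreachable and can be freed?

0

Walk "ojjc" from the leaf back toward the root, removing each node that no remaining word uses.
Every node on "ojjc" is still needed (e.g. by "ojjcjocooj"), so nothing is freed.
Nodes removed: 0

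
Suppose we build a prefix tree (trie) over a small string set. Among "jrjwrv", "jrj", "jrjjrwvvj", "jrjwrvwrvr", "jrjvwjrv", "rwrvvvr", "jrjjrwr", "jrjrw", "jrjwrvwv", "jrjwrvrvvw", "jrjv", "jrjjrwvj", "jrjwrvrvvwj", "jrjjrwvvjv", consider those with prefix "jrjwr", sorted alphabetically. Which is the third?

jrjwrvrvvwj

DFS of the "jrjwr" subtree visits, in order: "jrjwrv", "jrjwrvrvvw", "jrjwrvrvvwj", "jrjwrvwrvr", "jrjwrvwv"
Position 3: jrjwrvrvvwj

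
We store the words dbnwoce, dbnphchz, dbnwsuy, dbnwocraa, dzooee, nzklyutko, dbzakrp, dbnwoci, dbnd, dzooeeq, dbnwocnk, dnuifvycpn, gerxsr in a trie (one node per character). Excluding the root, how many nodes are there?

57

For each word, the new-node count is its length minus the longest prefix already in the trie:
  "dbnwoce" → 7 new (d, b, n, w, o, c, e)
  "dbnphchz" → prefix "dbn" already present; 5 new (p, h, c, h, z)
  "dbnwsuy" → prefix "dbnw" already present; 3 new (s, u, y)
  "dbnwocraa" → prefix "dbnwoc" already present; 3 new (r, a, a)
  "dzooee" → prefix "d" already present; 5 new (z, o, o, e, e)
  "nzklyutko" → 9 new (n, z, k, l, y, u, t, k, o)
  "dbzakrp" → prefix "db" already present; 5 new (z, a, k, r, p)
  "dbnwoci" → prefix "dbnwoc" already present; 1 new (i)
  "dbnd" → prefix "dbn" already present; 1 new (d)
  "dzooeeq" → prefix "dzooee" already present; 1 new (q)
  "dbnwocnk" → prefix "dbnwoc" already present; 2 new (n, k)
  "dnuifvycpn" → prefix "d" already present; 9 new (n, u, i, f, v, y, c, p, n)
  "gerxsr" → 6 new (g, e, r, x, s, r)
Total nodes = 7 + 5 + 3 + 3 + 5 + 9 + 5 + 1 + 1 + 1 + 2 + 9 + 6 = 57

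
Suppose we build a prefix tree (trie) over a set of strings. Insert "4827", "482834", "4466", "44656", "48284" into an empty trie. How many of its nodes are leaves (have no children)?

Leaves are exactly the stored words that no other stored word extends.
Those words: "44656", "4466", "4827", "482834", "48284"
Leaf count: 5

5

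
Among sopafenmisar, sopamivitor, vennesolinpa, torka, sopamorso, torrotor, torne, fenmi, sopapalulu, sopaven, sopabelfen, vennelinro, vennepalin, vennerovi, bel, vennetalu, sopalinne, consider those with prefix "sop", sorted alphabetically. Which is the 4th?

sopamivitor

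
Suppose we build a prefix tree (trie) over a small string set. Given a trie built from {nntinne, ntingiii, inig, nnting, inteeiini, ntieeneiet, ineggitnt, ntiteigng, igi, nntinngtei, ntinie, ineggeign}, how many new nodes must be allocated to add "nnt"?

Every character of "nnt" already lies on an existing path (it is a prefix of some stored word).
No new nodes are needed: 0.

0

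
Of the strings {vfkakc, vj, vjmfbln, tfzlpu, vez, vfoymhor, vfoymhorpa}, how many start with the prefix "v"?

6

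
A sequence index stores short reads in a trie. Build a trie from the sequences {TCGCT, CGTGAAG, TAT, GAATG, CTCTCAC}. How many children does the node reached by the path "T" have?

2

Follow the path "T" to its node, then look at its outgoing edges.
Characters that immediately follow "T" among the stored strings: {A, C}.
That node has 2 child edges.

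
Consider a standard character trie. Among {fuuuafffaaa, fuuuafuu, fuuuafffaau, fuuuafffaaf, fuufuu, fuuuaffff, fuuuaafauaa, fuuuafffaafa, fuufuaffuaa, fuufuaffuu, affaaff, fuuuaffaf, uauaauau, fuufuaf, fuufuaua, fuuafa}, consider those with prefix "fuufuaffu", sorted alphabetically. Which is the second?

fuufuaffuu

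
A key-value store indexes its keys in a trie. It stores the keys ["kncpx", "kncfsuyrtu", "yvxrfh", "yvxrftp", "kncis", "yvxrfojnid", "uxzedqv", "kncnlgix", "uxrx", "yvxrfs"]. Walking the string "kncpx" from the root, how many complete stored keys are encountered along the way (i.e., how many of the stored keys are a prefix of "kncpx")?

1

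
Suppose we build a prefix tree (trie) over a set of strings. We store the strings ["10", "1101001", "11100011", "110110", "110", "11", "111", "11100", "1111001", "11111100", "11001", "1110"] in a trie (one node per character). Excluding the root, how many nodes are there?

26

Count nodes per top-level branch (shared prefixes stored once):
  '1'-branch (10, 11, 110, 11001, 1101001, 110110, 111, 1110, 11100, 11100011, 1111001, 11111100): 26 nodes
Sum: 26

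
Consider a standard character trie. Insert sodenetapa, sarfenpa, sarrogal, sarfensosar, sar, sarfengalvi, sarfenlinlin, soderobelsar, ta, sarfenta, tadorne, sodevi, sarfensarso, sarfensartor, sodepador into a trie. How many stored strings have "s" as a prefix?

13

Walk to "s"; the words in its subtree are exactly those with that prefix.
Words under "s": sar, sarfengalvi, sarfenlinlin, sarfenpa, sarfensarso, sarfensartor, sarfensosar, sarfenta, sarrogal, sodenetapa, sodepador, soderobelsar, sodevi
Count: 13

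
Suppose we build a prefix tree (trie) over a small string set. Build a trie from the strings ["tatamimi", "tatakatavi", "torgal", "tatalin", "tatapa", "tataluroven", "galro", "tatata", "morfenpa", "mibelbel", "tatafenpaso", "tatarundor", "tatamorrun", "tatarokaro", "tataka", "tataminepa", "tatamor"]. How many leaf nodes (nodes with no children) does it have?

15

A leaf is a node with no children — equivalently, the end of a word that is not a proper prefix of any other stored word.
Those words: "galro", "mibelbel", "morfenpa", "tatafenpaso", "tatakatavi", "tatalin", "tataluroven", "tatamimi", "tataminepa", "tatamorrun", "tatapa", "tatarokaro", "tatarundor", "tatata", "torgal"
Leaf count: 15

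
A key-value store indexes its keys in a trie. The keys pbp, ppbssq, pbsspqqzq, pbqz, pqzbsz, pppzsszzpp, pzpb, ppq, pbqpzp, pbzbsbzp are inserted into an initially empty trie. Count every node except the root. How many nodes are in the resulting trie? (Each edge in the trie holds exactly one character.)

Count nodes per top-level branch (shared prefixes stored once):
  'p'-branch (pbp, pbqpzp, pbqz, pbsspqqzq, pbzbsbzp, ppbssq, pppzsszzpp, ppq, pqzbsz, pzpb): 43 nodes
Sum: 43

43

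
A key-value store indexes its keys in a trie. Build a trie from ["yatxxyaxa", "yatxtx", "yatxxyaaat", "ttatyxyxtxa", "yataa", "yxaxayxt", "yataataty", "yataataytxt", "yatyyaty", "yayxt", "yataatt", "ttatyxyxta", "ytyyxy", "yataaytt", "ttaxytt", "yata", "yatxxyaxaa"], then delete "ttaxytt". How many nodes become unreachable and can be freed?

4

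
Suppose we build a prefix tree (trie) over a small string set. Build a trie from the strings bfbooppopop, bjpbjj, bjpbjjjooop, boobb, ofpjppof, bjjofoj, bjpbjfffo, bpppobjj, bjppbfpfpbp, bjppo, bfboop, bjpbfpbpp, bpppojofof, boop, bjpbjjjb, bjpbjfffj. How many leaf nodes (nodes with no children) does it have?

Leaves are exactly the stored words that no other stored word extends.
Those words: "bfbooppopop", "bjjofoj", "bjpbfpbpp", "bjpbjfffj", "bjpbjfffo", "bjpbjjjb", "bjpbjjjooop", "bjppbfpfpbp", "bjppo", "boobb", "boop", "bpppobjj", "bpppojofof", "ofpjppof"
Leaf count: 14

14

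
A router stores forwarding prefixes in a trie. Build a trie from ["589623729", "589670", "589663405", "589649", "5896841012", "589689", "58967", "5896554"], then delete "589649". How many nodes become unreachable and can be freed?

Walk "589649" from the leaf back toward the root, removing each node that no remaining word uses.
The suffix "49" (2 nodes) is used only by "589649"; the node for "5896" still has the child "2", so pruning stops there.
Nodes removed: 2

2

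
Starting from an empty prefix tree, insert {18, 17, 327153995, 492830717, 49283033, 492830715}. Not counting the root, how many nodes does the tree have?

Insert word by word; a character creates a node only if that edge doesn't already exist:
  "18" → 2 new (1, 8)
  "17" → prefix "1" already present; 1 new (7)
  "327153995" → 9 new (3, 2, 7, 1, 5, 3, 9, 9, 5)
  "492830717" → 9 new (4, 9, 2, 8, 3, 0, 7, 1, 7)
  "49283033" → prefix "492830" already present; 2 new (3, 3)
  "492830715" → prefix "49283071" already present; 1 new (5)
Total nodes = 2 + 1 + 9 + 9 + 2 + 1 = 24

24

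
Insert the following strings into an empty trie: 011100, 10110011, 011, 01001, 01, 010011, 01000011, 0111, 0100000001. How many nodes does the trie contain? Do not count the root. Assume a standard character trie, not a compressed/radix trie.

Trie structure (* marks end of a word):
(root)
├─ 0
│  └─ 1 *
│     ├─ 0
│     │  └─ 0
│     │     ├─ 0
│     │     │  └─ 0
│     │     │     ├─ 0
│     │     │     │  └─ 0
│     │     │     │     └─ 0
│     │     │     │        └─ 1 *
│     │     │     └─ 1
│     │     │        └─ 1 *
│     │     └─ 1 *
│     │        └─ 1 *
│     └─ 1 *
│        └─ 1 *
│           └─ 0
│              └─ 0 *
└─ 1
   └─ 0
      └─ 1
         └─ 1
            └─ 0
               └─ 0
                  └─ 1
                     └─ 1 *
Counting every labelled node above: 26.

26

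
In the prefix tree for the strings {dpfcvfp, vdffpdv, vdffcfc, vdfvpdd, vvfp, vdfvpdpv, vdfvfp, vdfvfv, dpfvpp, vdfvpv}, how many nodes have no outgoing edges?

10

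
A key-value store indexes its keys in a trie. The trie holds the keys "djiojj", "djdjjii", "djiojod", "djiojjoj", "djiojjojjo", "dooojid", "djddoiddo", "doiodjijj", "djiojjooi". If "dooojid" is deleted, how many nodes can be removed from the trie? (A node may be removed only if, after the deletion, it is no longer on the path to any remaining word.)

5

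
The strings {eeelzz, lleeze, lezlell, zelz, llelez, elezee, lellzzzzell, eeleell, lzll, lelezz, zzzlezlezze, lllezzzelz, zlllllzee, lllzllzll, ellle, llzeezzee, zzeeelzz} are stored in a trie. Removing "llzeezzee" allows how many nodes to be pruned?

After clearing the end-marker at "llzeezzee", prune upward until reaching a node still needed by another word.
The suffix "zeezzee" (7 nodes) is used only by "llzeezzee"; the node for "ll" still has the child "e", so pruning stops there.
Nodes removed: 7

7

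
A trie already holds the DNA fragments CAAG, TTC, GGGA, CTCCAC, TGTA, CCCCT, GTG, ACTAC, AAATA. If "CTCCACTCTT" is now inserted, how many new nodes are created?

4

Walking "CTCCACTCTT" from the root, the first 6 characters ("CTCCAC") follow existing edges; "T" is the first miss.
New nodes needed: |"CTCCACTCTT"| − 6 = 10 − 6 = 4.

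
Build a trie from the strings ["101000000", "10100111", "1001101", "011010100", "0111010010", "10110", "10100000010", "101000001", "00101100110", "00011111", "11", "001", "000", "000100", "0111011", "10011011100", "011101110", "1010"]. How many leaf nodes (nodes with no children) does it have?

Leaves are exactly the stored words that no other stored word extends.
Those words: "000100", "00011111", "00101100110", "011010100", "0111010010", "011101110", "10011011100", "10100000010", "101000001", "10100111", "10110", "11"
Leaf count: 12

12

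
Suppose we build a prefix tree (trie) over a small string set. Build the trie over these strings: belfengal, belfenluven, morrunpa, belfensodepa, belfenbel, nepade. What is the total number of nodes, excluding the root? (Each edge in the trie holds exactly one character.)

Insert word by word; a character creates a node only if that edge doesn't already exist:
  "belfengal" → 9 new (b, e, l, f, e, n, g, a, l)
  "belfenluven" → prefix "belfen" already present; 5 new (l, u, v, e, n)
  "morrunpa" → 8 new (m, o, r, r, u, n, p, a)
  "belfensodepa" → prefix "belfen" already present; 6 new (s, o, d, e, p, a)
  "belfenbel" → prefix "belfen" already present; 3 new (b, e, l)
  "nepade" → 6 new (n, e, p, a, d, e)
Total nodes = 9 + 5 + 8 + 6 + 3 + 6 = 37

37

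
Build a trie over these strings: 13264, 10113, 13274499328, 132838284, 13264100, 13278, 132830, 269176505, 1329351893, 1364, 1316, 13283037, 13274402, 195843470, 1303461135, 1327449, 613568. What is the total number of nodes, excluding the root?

74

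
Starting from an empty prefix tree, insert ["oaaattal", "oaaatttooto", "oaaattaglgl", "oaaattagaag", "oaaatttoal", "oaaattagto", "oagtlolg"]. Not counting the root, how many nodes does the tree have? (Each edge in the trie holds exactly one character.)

30

For each word, the new-node count is its length minus the longest prefix already in the trie:
  "oaaattal" → 8 new (o, a, a, a, t, t, a, l)
  "oaaatttooto" → prefix "oaaatt" already present; 5 new (t, o, o, t, o)
  "oaaattaglgl" → prefix "oaaatta" already present; 4 new (g, l, g, l)
  "oaaattagaag" → prefix "oaaattag" already present; 3 new (a, a, g)
  "oaaatttoal" → prefix "oaaattto" already present; 2 new (a, l)
  "oaaattagto" → prefix "oaaattag" already present; 2 new (t, o)
  "oagtlolg" → prefix "oa" already present; 6 new (g, t, l, o, l, g)
Total nodes = 8 + 5 + 4 + 3 + 2 + 2 + 6 = 30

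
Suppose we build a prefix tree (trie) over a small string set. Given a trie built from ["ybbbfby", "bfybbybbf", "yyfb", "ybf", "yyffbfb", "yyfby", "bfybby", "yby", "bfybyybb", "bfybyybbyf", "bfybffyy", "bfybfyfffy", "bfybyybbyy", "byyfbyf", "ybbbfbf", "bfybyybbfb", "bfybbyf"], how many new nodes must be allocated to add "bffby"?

3

"bf" is already a path in the trie; the remaining "fby" must be added.
So 5 − 2 = 3 new nodes.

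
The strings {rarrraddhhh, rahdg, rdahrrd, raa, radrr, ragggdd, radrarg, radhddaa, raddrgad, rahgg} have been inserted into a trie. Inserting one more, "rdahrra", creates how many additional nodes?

Walking "rdahrra" from the root, the first 6 characters ("rdahrr") follow existing edges; "a" is the first miss.
So 7 − 6 = 1 new nodes.

1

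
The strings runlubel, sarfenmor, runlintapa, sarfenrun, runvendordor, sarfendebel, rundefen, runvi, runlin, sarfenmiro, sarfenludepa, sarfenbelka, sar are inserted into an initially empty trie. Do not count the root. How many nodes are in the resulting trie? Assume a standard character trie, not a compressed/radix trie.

Count nodes per top-level branch (shared prefixes stored once):
  'r'-branch (rundefen, runlin, runlintapa, runlubel, runvendordor, runvi): 29 nodes
  's'-branch (sar, sarfenbelka, sarfendebel, sarfenludepa, sarfenmiro, sarfenmor, sarfenrun): 31 nodes
Sum: 60

60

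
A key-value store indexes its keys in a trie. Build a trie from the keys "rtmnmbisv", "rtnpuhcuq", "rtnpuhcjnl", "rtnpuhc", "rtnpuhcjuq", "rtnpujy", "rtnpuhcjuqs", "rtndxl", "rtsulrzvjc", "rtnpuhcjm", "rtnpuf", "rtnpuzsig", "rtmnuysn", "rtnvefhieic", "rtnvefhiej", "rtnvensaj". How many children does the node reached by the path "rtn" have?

Follow the path "rtn" to its node, then look at its outgoing edges.
Distinct next characters after "rtn": d, p, v.
That node has 3 child edges.

3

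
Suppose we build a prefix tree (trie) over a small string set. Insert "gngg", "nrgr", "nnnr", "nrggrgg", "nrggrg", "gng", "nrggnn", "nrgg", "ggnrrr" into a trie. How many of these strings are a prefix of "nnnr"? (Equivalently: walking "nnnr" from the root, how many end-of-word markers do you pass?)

Walk "nnnr" from the root; an end-of-word marker is hit whenever a stored word is a prefix of "nnnr".
Prefixes of the query that are stored words: "nnnr"
Count: 1

1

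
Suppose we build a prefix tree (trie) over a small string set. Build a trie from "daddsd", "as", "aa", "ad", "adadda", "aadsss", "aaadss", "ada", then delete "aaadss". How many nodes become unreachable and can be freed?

A node on "aaadss"'s path can go only if nothing else ends at it or branches off below it.
The suffix "adss" (4 nodes) is used only by "aaadss"; the node for "aa" still has the child "d", so pruning stops there.
Nodes removed: 4

4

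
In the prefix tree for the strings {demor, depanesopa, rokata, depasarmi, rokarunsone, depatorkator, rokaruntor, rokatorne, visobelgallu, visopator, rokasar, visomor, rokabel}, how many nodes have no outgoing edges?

13

Leaves are exactly the stored words that no other stored word extends.
Those words: "demor", "depanesopa", "depasarmi", "depatorkator", "rokabel", "rokarunsone", "rokaruntor", "rokasar", "rokata", "rokatorne", "visobelgallu", "visomor", "visopator"
Leaf count: 13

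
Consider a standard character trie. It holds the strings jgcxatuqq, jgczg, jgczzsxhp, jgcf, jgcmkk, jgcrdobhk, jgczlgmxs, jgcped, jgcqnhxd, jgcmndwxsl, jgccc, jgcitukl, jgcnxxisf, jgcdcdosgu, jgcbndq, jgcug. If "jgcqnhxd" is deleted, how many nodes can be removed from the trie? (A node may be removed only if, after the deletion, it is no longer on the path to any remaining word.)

Walk "jgcqnhxd" from the leaf back toward the root, removing each node that no remaining word uses.
The suffix "qnhxd" (5 nodes) is used only by "jgcqnhxd"; the node for "jgc" still has the child "x", so pruning stops there.
Nodes removed: 5

5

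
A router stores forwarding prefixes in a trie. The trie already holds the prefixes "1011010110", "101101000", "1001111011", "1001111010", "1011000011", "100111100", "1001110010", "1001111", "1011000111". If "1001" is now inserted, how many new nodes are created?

"1001" is already a full path in the trie; only an end-marker is added.
No new nodes are needed: 0.

0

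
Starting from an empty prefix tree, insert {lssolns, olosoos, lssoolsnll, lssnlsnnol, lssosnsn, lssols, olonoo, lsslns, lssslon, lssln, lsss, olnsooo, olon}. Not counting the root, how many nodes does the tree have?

47

Insert word by word; a character creates a node only if that edge doesn't already exist:
  "lssolns" → 7 new (l, s, s, o, l, n, s)
  "olosoos" → 7 new (o, l, o, s, o, o, s)
  "lssoolsnll" → prefix "lsso" already present; 6 new (o, l, s, n, l, l)
  "lssnlsnnol" → prefix "lss" already present; 7 new (n, l, s, n, n, o, l)
  "lssosnsn" → prefix "lsso" already present; 4 new (s, n, s, n)
  "lssols" → prefix "lssol" already present; 1 new (s)
  "olonoo" → prefix "olo" already present; 3 new (n, o, o)
  "lsslns" → prefix "lss" already present; 3 new (l, n, s)
  "lssslon" → prefix "lss" already present; 4 new (s, l, o, n)
  "lssln" → prefix "lssln" already present; 0 new (none)
  "lsss" → prefix "lsss" already present; 0 new (none)
  "olnsooo" → prefix "ol" already present; 5 new (n, s, o, o, o)
  "olon" → prefix "olon" already present; 0 new (none)
Total nodes = 7 + 7 + 6 + 7 + 4 + 1 + 3 + 3 + 4 + 0 + 0 + 5 + 0 = 47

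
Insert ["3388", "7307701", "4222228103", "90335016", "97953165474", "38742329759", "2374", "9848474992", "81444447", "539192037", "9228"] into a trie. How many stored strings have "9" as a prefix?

Filter for entries beginning with "9":
Words under "9": 90335016, 9228, 97953165474, 9848474992
Count: 4

4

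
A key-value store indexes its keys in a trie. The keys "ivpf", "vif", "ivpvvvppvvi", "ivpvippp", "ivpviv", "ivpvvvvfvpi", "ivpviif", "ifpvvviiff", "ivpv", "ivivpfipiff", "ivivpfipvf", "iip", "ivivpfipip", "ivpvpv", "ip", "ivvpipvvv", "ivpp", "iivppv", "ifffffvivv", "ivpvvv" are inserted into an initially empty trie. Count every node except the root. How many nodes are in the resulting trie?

73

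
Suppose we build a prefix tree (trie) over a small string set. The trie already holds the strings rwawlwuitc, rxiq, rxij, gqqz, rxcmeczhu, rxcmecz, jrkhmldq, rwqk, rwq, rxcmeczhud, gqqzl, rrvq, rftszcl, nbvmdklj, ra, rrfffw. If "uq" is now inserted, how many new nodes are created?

No existing word starts with "u", so every character of "uq" needs a new node.
2 − 0 = 2 new nodes.

2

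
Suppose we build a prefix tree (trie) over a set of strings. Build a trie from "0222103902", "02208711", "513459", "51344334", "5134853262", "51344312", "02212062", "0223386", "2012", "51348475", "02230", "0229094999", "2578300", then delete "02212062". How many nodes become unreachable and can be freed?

A node on "02212062"'s path can go only if nothing else ends at it or branches off below it.
The suffix "12062" (5 nodes) is used only by "02212062"; the node for "022" still has the child "2", so pruning stops there.
Nodes removed: 5

5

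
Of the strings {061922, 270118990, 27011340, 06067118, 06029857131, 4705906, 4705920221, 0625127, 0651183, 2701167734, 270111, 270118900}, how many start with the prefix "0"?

Walk to "0"; the words in its subtree are exactly those with that prefix.
Words under "0": 06029857131, 06067118, 061922, 0625127, 0651183
Count: 5

5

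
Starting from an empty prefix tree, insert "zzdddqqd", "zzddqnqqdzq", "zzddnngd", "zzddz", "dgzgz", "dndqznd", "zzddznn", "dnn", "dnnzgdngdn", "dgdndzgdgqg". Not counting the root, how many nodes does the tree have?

Count nodes per top-level branch (shared prefixes stored once):
  'd'-branch (dgdndzgdgqg, dgzgz, dndqznd, dnn, dnnzgdngdn): 28 nodes
  'z'-branch (zzdddqqd, zzddnngd, zzddqnqqdzq, zzddz, zzddznn): 22 nodes
Sum: 50

50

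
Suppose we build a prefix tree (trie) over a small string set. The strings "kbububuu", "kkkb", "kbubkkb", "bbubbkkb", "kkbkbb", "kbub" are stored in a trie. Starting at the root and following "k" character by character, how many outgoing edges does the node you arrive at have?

2

The children of the "k" node are the distinct next characters among strings starting with "k".
Characters that immediately follow "k" among the stored strings: {b, k}.
That node has 2 child edges.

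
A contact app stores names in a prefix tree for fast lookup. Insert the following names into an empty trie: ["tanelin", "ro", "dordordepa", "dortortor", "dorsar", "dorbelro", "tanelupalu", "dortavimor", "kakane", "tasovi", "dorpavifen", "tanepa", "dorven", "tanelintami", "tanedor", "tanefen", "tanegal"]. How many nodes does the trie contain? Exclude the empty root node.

79

Insert word by word; a character creates a node only if that edge doesn't already exist:
  "tanelin" → 7 new (t, a, n, e, l, i, n)
  "ro" → 2 new (r, o)
  "dordordepa" → 10 new (d, o, r, d, o, r, d, e, p, a)
  "dortortor" → prefix "dor" already present; 6 new (t, o, r, t, o, r)
  "dorsar" → prefix "dor" already present; 3 new (s, a, r)
  "dorbelro" → prefix "dor" already present; 5 new (b, e, l, r, o)
  "tanelupalu" → prefix "tanel" already present; 5 new (u, p, a, l, u)
  "dortavimor" → prefix "dort" already present; 6 new (a, v, i, m, o, r)
  "kakane" → 6 new (k, a, k, a, n, e)
  "tasovi" → prefix "ta" already present; 4 new (s, o, v, i)
  "dorpavifen" → prefix "dor" already present; 7 new (p, a, v, i, f, e, n)
  "tanepa" → prefix "tane" already present; 2 new (p, a)
  "dorven" → prefix "dor" already present; 3 new (v, e, n)
  "tanelintami" → prefix "tanelin" already present; 4 new (t, a, m, i)
  "tanedor" → prefix "tane" already present; 3 new (d, o, r)
  "tanefen" → prefix "tane" already present; 3 new (f, e, n)
  "tanegal" → prefix "tane" already present; 3 new (g, a, l)
Total nodes = 7 + 2 + 10 + 6 + 3 + 5 + 5 + 6 + 6 + 4 + 7 + 2 + 3 + 4 + 3 + 3 + 3 = 79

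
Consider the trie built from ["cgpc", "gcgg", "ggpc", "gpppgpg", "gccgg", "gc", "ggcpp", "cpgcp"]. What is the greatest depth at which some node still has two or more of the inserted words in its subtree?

Look for the deepest trie node that still has at least two words in its subtree.
"gc" and "gccgg" agree on "gc" (2 characters) before diverging; nothing deeper is shared.
Longest shared-prefix length: 2

2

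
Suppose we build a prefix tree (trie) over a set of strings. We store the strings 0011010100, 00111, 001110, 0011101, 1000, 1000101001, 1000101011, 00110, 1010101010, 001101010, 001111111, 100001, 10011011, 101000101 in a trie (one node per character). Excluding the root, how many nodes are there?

49

Insert word by word; a character creates a node only if that edge doesn't already exist:
  "0011010100" → 10 new (0, 0, 1, 1, 0, 1, 0, 1, 0, 0)
  "00111" → prefix "0011" already present; 1 new (1)
  "001110" → prefix "00111" already present; 1 new (0)
  "0011101" → prefix "001110" already present; 1 new (1)
  "1000" → 4 new (1, 0, 0, 0)
  "1000101001" → prefix "1000" already present; 6 new (1, 0, 1, 0, 0, 1)
  "1000101011" → prefix "10001010" already present; 2 new (1, 1)
  "00110" → prefix "00110" already present; 0 new (none)
  "1010101010" → prefix "10" already present; 8 new (1, 0, 1, 0, 1, 0, 1, 0)
  "001101010" → prefix "001101010" already present; 0 new (none)
  "001111111" → prefix "00111" already present; 4 new (1, 1, 1, 1)
  "100001" → prefix "1000" already present; 2 new (0, 1)
  "10011011" → prefix "100" already present; 5 new (1, 1, 0, 1, 1)
  "101000101" → prefix "1010" already present; 5 new (0, 0, 1, 0, 1)
Total nodes = 10 + 1 + 1 + 1 + 4 + 6 + 2 + 0 + 8 + 0 + 4 + 2 + 5 + 5 = 49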